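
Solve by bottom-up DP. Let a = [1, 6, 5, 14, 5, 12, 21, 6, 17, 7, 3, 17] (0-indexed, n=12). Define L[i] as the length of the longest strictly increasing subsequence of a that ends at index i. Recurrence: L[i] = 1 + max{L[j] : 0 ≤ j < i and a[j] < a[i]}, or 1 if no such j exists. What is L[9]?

   i    0    1    2    3    4    5    6    7    8    9   10   11
a[i]    1    6    5   14    5   12   21    6   17    7    3   17
L[i]    1    2    2    3    2    3    4    3    4    4    2    5

4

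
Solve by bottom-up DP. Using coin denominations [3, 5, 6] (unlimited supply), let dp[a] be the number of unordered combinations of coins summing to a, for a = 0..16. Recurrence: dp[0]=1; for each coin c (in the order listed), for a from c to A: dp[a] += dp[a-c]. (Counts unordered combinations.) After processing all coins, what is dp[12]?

3

after  coin     0     1     2     3     4     5     6     7     8     9    10    11    12    13    14    15    16
          3     1     0     0     1     0     0     1     0     0     1     0     0     1     0     0     1     0
          5     1     0     0     1     0     1     1     0     1     1     1     1     1     1     1     2     1
          6     1     0     0     1     0     1     2     0     1     2     1     2     3     1     2     4     2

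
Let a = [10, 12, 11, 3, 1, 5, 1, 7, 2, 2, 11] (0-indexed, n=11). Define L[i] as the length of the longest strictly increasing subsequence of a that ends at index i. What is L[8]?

2

   i    0    1    2    3    4    5    6    7    8    9   10
a[i]   10   12   11    3    1    5    1    7    2    2   11
L[i]    1    2    2    1    1    2    1    3    2    2    4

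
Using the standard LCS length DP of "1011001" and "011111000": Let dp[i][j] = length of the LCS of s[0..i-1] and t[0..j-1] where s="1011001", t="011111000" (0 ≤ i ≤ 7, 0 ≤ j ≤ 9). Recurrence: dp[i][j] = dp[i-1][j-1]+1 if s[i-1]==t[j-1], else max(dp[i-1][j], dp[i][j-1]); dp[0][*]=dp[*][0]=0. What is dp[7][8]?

5

   ''  0  1  1  1  1  1  0  0  0
''  0  0  0  0  0  0  0  0  0  0
 1  0  0  1  1  1  1  1  1  1  1
 0  0  1  1  1  1  1  1  2  2  2
 1  0  1  2  2  2  2  2  2  2  2
 1  0  1  2  3  3  3  3  3  3  3
 0  0  1  2  3  3  3  3  4  4  4
 0  0  1  2  3  3  3  3  4  5  5
 1  0  1  2  3  4  4  4  4  5  5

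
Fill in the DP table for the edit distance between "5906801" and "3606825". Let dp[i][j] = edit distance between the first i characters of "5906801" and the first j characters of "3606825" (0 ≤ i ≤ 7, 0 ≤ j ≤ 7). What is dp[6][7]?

4

   ''  3  6  0  6  8  2  5
''  0  1  2  3  4  5  6  7
 5  1  1  2  3  4  5  6  6
 9  2  2  2  3  4  5  6  7
 0  3  3  3  2  3  4  5  6
 6  4  4  3  3  2  3  4  5
 8  5  5  4  4  3  2  3  4
 0  6  6  5  4  4  3  3  4
 1  7  7  6  5  5  4  4  4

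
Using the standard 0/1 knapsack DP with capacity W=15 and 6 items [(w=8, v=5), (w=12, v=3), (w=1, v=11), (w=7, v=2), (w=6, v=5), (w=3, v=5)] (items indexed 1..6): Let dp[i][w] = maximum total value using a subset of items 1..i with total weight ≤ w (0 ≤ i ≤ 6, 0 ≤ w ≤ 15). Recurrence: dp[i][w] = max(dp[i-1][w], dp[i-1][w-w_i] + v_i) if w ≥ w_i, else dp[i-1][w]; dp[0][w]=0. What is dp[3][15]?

i\w   0   1   2   3   4   5   6   7   8   9  10  11  12  13  14  15
  0   0   0   0   0   0   0   0   0   0   0   0   0   0   0   0   0
  1   0   0   0   0   0   0   0   0   5   5   5   5   5   5   5   5
  2   0   0   0   0   0   0   0   0   5   5   5   5   5   5   5   5
  3   0  11  11  11  11  11  11  11  11  16  16  16  16  16  16  16
  4   0  11  11  11  11  11  11  11  13  16  16  16  16  16  16  16
  5   0  11  11  11  11  11  11  16  16  16  16  16  16  16  18  21
  6   0  11  11  11  16  16  16  16  16  16  21  21  21  21  21  21

16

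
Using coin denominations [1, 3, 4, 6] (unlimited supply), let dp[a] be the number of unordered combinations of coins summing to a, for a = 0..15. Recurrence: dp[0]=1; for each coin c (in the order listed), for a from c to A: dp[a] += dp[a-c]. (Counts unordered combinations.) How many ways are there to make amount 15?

24

after  coin     0     1     2     3     4     5     6     7     8     9    10    11    12    13    14    15
          1     1     1     1     1     1     1     1     1     1     1     1     1     1     1     1     1
          3     1     1     1     2     2     2     3     3     3     4     4     4     5     5     5     6
          4     1     1     1     2     3     3     4     5     6     7     8     9    11    12    13    15
          6     1     1     1     2     3     3     5     6     7     9    11    12    16    18    20    24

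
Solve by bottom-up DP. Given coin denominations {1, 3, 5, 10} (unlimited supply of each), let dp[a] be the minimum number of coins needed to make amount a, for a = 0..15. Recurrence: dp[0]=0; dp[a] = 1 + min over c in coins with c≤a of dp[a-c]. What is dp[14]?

 a  0  1  2  3  4  5  6  7  8  9 10 11 12 13 14 15
dp  0  1  2  1  2  1  2  3  2  3  1  2  3  2  3  2

3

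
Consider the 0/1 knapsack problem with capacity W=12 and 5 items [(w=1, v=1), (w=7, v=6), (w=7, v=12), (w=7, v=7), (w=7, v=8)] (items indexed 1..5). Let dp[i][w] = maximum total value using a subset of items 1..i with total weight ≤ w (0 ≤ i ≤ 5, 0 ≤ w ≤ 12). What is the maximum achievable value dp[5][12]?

i\w   0   1   2   3   4   5   6   7   8   9  10  11  12
  0   0   0   0   0   0   0   0   0   0   0   0   0   0
  1   0   1   1   1   1   1   1   1   1   1   1   1   1
  2   0   1   1   1   1   1   1   6   7   7   7   7   7
  3   0   1   1   1   1   1   1  12  13  13  13  13  13
  4   0   1   1   1   1   1   1  12  13  13  13  13  13
  5   0   1   1   1   1   1   1  12  13  13  13  13  13

13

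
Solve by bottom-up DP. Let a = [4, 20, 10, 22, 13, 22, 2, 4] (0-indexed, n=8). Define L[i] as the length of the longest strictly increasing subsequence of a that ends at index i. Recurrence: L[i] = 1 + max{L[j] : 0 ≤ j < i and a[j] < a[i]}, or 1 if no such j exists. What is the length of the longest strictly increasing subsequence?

   i    0    1    2    3    4    5    6    7
a[i]    4   20   10   22   13   22    2    4
L[i]    1    2    2    3    3    4    1    2

4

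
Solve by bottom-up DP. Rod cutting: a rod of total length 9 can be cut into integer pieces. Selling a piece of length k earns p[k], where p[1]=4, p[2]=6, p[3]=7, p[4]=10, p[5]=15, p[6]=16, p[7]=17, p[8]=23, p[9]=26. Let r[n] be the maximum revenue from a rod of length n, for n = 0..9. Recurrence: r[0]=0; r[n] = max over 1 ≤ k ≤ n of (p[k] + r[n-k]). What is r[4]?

   n    0    1    2    3    4    5    6    7    8    9
r[n]    0    4    8   12   16   20   24   28   32   36

16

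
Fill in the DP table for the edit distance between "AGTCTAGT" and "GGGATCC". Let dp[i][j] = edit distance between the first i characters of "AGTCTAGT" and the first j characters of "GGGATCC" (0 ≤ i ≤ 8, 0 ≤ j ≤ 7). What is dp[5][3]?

   ''  G  G  G  A  T  C  C
''  0  1  2  3  4  5  6  7
 A  1  1  2  3  3  4  5  6
 G  2  1  1  2  3  4  5  6
 T  3  2  2  2  3  3  4  5
 C  4  3  3  3  3  4  3  4
 T  5  4  4  4  4  3  4  4
 A  6  5  5  5  4  4  4  5
 G  7  6  5  5  5  5  5  5
 T  8  7  6  6  6  5  6  6

4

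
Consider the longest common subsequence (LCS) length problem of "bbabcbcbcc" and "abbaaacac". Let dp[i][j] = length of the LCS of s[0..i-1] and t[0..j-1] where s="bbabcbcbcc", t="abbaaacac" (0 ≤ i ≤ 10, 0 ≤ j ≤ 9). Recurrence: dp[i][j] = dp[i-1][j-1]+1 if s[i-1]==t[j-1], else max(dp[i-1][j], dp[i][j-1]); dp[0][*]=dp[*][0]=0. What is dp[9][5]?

3

   ''  a  b  b  a  a  a  c  a  c
''  0  0  0  0  0  0  0  0  0  0
 b  0  0  1  1  1  1  1  1  1  1
 b  0  0  1  2  2  2  2  2  2  2
 a  0  1  1  2  3  3  3  3  3  3
 b  0  1  2  2  3  3  3  3  3  3
 c  0  1  2  2  3  3  3  4  4  4
 b  0  1  2  3  3  3  3  4  4  4
 c  0  1  2  3  3  3  3  4  4  5
 b  0  1  2  3  3  3  3  4  4  5
 c  0  1  2  3  3  3  3  4  4  5
 c  0  1  2  3  3  3  3  4  4  5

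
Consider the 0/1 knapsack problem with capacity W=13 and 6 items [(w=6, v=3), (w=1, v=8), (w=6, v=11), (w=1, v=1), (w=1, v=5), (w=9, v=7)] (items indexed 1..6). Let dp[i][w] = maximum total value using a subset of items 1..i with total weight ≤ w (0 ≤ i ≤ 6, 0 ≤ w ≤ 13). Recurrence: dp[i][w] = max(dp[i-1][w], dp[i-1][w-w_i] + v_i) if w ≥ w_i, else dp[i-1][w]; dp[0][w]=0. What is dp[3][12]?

i\w   0   1   2   3   4   5   6   7   8   9  10  11  12  13
  0   0   0   0   0   0   0   0   0   0   0   0   0   0   0
  1   0   0   0   0   0   0   3   3   3   3   3   3   3   3
  2   0   8   8   8   8   8   8  11  11  11  11  11  11  11
  3   0   8   8   8   8   8  11  19  19  19  19  19  19  22
  4   0   8   9   9   9   9  11  19  20  20  20  20  20  22
  5   0   8  13  14  14  14  14  19  24  25  25  25  25  25
  6   0   8  13  14  14  14  14  19  24  25  25  25  25  25

19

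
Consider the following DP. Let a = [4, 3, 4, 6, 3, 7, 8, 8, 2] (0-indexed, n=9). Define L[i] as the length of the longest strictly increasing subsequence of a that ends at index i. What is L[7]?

   i    0    1    2    3    4    5    6    7    8
a[i]    4    3    4    6    3    7    8    8    2
L[i]    1    1    2    3    1    4    5    5    1

5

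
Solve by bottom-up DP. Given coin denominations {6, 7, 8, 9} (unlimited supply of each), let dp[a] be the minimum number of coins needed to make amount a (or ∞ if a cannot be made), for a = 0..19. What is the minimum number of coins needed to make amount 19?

 a  0  1  2  3  4  5  6  7  8  9 10 11 12 13 14 15 16 17 18 19
dp  0  -  -  -  -  -  1  1  1  1  -  -  2  2  2  2  2  2  2  3
(- denotes ∞ / unreachable)

3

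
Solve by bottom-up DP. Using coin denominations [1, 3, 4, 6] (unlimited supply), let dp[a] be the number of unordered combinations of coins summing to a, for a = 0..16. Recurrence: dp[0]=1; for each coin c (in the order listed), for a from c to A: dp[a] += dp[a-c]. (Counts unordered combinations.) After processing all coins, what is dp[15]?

24

after  coin     0     1     2     3     4     5     6     7     8     9    10    11    12    13    14    15    16
          1     1     1     1     1     1     1     1     1     1     1     1     1     1     1     1     1     1
          3     1     1     1     2     2     2     3     3     3     4     4     4     5     5     5     6     6
          4     1     1     1     2     3     3     4     5     6     7     8     9    11    12    13    15    17
          6     1     1     1     2     3     3     5     6     7     9    11    12    16    18    20    24    28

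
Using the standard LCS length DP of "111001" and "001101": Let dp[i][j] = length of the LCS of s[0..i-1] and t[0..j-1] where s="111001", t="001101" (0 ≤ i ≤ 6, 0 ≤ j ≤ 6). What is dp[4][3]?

   ''  0  0  1  1  0  1
''  0  0  0  0  0  0  0
 1  0  0  0  1  1  1  1
 1  0  0  0  1  2  2  2
 1  0  0  0  1  2  2  3
 0  0  1  1  1  2  3  3
 0  0  1  2  2  2  3  3
 1  0  1  2  3  3  3  4

1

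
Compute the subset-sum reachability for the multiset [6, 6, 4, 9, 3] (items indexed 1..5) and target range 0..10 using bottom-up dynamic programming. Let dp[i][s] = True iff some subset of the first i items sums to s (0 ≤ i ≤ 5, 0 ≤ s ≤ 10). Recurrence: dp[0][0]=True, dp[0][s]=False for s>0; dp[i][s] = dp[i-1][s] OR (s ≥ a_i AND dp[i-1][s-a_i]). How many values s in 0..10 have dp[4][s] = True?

5

i\s   0   1   2   3   4   5   6   7   8   9  10
  0   T   F   F   F   F   F   F   F   F   F   F
  1   T   F   F   F   F   F   T   F   F   F   F
  2   T   F   F   F   F   F   T   F   F   F   F
  3   T   F   F   F   T   F   T   F   F   F   T
  4   T   F   F   F   T   F   T   F   F   T   T
  5   T   F   F   T   T   F   T   T   F   T   T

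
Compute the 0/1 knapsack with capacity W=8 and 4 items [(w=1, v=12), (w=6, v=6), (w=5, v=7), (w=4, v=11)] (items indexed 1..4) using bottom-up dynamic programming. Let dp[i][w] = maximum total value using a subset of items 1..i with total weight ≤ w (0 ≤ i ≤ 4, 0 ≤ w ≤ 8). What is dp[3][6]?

i\w   0   1   2   3   4   5   6   7   8
  0   0   0   0   0   0   0   0   0   0
  1   0  12  12  12  12  12  12  12  12
  2   0  12  12  12  12  12  12  18  18
  3   0  12  12  12  12  12  19  19  19
  4   0  12  12  12  12  23  23  23  23

19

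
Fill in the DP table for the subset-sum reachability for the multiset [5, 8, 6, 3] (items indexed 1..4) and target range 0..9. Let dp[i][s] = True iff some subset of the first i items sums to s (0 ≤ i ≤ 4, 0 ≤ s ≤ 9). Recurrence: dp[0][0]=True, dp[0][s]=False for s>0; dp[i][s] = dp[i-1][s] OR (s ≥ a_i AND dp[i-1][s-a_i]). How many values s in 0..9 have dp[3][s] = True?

i\s   0   1   2   3   4   5   6   7   8   9
  0   T   F   F   F   F   F   F   F   F   F
  1   T   F   F   F   F   T   F   F   F   F
  2   T   F   F   F   F   T   F   F   T   F
  3   T   F   F   F   F   T   T   F   T   F
  4   T   F   F   T   F   T   T   F   T   T

4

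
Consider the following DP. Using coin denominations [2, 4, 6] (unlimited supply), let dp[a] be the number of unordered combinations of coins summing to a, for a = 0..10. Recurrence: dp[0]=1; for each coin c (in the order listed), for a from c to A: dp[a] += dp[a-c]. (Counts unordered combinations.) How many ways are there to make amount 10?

after  coin     0     1     2     3     4     5     6     7     8     9    10
          2     1     0     1     0     1     0     1     0     1     0     1
          4     1     0     1     0     2     0     2     0     3     0     3
          6     1     0     1     0     2     0     3     0     4     0     5

5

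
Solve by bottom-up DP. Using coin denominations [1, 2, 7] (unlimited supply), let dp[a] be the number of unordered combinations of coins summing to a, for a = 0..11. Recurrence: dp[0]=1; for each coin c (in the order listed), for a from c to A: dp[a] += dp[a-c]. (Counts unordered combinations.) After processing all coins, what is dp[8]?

6

after  coin     0     1     2     3     4     5     6     7     8     9    10    11
          1     1     1     1     1     1     1     1     1     1     1     1     1
          2     1     1     2     2     3     3     4     4     5     5     6     6
          7     1     1     2     2     3     3     4     5     6     7     8     9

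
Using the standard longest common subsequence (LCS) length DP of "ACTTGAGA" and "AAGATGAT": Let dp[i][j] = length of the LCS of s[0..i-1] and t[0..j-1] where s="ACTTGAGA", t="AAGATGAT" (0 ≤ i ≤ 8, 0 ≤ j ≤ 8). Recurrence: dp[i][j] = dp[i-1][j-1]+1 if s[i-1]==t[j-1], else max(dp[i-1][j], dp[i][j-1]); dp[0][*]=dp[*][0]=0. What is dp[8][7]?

5

   ''  A  A  G  A  T  G  A  T
''  0  0  0  0  0  0  0  0  0
 A  0  1  1  1  1  1  1  1  1
 C  0  1  1  1  1  1  1  1  1
 T  0  1  1  1  1  2  2  2  2
 T  0  1  1  1  1  2  2  2  3
 G  0  1  1  2  2  2  3  3  3
 A  0  1  2  2  3  3  3  4  4
 G  0  1  2  3  3  3  4  4  4
 A  0  1  2  3  4  4  4  5  5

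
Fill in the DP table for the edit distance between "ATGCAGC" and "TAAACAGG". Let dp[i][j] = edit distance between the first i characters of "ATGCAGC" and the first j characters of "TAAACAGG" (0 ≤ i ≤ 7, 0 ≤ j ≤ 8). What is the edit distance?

4

   ''  T  A  A  A  C  A  G  G
''  0  1  2  3  4  5  6  7  8
 A  1  1  1  2  3  4  5  6  7
 T  2  1  2  2  3  4  5  6  7
 G  3  2  2  3  3  4  5  5  6
 C  4  3  3  3  4  3  4  5  6
 A  5  4  3  3  3  4  3  4  5
 G  6  5  4  4  4  4  4  3  4
 C  7  6  5  5  5  4  5  4  4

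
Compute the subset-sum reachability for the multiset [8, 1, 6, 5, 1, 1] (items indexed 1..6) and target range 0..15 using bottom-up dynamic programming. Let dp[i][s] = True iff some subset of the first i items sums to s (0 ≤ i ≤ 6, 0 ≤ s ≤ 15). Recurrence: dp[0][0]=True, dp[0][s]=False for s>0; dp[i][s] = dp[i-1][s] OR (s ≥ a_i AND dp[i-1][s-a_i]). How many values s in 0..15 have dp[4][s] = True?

12

i\s   0   1   2   3   4   5   6   7   8   9  10  11  12  13  14  15
  0   T   F   F   F   F   F   F   F   F   F   F   F   F   F   F   F
  1   T   F   F   F   F   F   F   F   T   F   F   F   F   F   F   F
  2   T   T   F   F   F   F   F   F   T   T   F   F   F   F   F   F
  3   T   T   F   F   F   F   T   T   T   T   F   F   F   F   T   T
  4   T   T   F   F   F   T   T   T   T   T   F   T   T   T   T   T
  5   T   T   T   F   F   T   T   T   T   T   T   T   T   T   T   T
  6   T   T   T   T   F   T   T   T   T   T   T   T   T   T   T   T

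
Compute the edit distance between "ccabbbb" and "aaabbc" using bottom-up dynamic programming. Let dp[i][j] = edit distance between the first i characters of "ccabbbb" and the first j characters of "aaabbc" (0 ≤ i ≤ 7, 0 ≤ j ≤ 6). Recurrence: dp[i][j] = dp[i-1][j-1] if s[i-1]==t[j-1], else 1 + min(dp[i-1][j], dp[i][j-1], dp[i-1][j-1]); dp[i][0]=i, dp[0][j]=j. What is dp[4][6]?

   ''  a  a  a  b  b  c
''  0  1  2  3  4  5  6
 c  1  1  2  3  4  5  5
 c  2  2  2  3  4  5  5
 a  3  2  2  2  3  4  5
 b  4  3  3  3  2  3  4
 b  5  4  4  4  3  2  3
 b  6  5  5  5  4  3  3
 b  7  6  6  6  5  4  4

4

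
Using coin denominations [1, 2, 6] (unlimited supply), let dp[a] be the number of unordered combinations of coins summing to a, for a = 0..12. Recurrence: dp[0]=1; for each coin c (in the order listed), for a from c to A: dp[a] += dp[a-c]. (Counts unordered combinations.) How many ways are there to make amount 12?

after  coin     0     1     2     3     4     5     6     7     8     9    10    11    12
          1     1     1     1     1     1     1     1     1     1     1     1     1     1
          2     1     1     2     2     3     3     4     4     5     5     6     6     7
          6     1     1     2     2     3     3     5     5     7     7     9     9    12

12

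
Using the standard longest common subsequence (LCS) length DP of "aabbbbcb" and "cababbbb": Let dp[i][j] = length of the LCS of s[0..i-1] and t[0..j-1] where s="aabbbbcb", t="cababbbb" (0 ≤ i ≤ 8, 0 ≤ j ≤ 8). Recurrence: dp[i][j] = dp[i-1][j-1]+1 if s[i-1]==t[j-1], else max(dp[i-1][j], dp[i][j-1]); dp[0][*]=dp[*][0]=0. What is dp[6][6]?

4

   ''  c  a  b  a  b  b  b  b
''  0  0  0  0  0  0  0  0  0
 a  0  0  1  1  1  1  1  1  1
 a  0  0  1  1  2  2  2  2  2
 b  0  0  1  2  2  3  3  3  3
 b  0  0  1  2  2  3  4  4  4
 b  0  0  1  2  2  3  4  5  5
 b  0  0  1  2  2  3  4  5  6
 c  0  1  1  2  2  3  4  5  6
 b  0  1  1  2  2  3  4  5  6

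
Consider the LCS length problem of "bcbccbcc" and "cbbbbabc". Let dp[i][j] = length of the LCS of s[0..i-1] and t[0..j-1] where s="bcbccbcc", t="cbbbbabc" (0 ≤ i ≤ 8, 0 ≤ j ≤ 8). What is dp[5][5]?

   ''  c  b  b  b  b  a  b  c
''  0  0  0  0  0  0  0  0  0
 b  0  0  1  1  1  1  1  1  1
 c  0  1  1  1  1  1  1  1  2
 b  0  1  2  2  2  2  2  2  2
 c  0  1  2  2  2  2  2  2  3
 c  0  1  2  2  2  2  2  2  3
 b  0  1  2  3  3  3  3  3  3
 c  0  1  2  3  3  3  3  3  4
 c  0  1  2  3  3  3  3  3  4

2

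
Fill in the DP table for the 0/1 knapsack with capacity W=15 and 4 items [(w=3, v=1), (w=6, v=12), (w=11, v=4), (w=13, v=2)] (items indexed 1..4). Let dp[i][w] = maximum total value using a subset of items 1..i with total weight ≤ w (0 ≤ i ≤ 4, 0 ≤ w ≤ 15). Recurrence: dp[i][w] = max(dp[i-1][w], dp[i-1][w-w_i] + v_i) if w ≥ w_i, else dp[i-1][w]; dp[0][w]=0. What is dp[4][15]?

13

i\w   0   1   2   3   4   5   6   7   8   9  10  11  12  13  14  15
  0   0   0   0   0   0   0   0   0   0   0   0   0   0   0   0   0
  1   0   0   0   1   1   1   1   1   1   1   1   1   1   1   1   1
  2   0   0   0   1   1   1  12  12  12  13  13  13  13  13  13  13
  3   0   0   0   1   1   1  12  12  12  13  13  13  13  13  13  13
  4   0   0   0   1   1   1  12  12  12  13  13  13  13  13  13  13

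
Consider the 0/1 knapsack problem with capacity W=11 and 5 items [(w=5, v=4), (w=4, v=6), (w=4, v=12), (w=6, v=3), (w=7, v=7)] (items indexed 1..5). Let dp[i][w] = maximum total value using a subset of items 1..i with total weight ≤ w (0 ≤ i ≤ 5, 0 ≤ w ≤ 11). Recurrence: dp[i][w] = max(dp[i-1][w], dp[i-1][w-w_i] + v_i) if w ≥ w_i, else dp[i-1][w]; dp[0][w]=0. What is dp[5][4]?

i\w   0   1   2   3   4   5   6   7   8   9  10  11
  0   0   0   0   0   0   0   0   0   0   0   0   0
  1   0   0   0   0   0   4   4   4   4   4   4   4
  2   0   0   0   0   6   6   6   6   6  10  10  10
  3   0   0   0   0  12  12  12  12  18  18  18  18
  4   0   0   0   0  12  12  12  12  18  18  18  18
  5   0   0   0   0  12  12  12  12  18  18  18  19

12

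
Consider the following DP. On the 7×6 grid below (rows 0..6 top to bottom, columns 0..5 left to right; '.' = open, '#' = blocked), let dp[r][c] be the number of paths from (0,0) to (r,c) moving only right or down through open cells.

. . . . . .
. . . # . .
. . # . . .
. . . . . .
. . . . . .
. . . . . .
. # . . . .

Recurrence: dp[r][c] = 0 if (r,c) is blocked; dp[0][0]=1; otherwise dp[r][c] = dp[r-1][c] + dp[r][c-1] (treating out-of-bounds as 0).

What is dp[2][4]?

r\c   0   1   2   3   4   5
  0   1   1   1   1   1   1
  1   1   2   3   0   1   2
  2   1   3   0   0   1   3
  3   1   4   4   4   5   8
  4   1   5   9  13  18  26
  5   1   6  15  28  46  72
  6   1   0  15  43  89 161

1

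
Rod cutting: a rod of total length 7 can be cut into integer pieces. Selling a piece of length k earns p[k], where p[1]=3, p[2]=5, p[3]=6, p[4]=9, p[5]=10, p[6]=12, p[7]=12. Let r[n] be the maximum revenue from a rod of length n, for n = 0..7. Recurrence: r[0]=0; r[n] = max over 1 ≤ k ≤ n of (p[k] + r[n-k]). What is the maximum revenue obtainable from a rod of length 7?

21

   n    0    1    2    3    4    5    6    7
r[n]    0    3    6    9   12   15   18   21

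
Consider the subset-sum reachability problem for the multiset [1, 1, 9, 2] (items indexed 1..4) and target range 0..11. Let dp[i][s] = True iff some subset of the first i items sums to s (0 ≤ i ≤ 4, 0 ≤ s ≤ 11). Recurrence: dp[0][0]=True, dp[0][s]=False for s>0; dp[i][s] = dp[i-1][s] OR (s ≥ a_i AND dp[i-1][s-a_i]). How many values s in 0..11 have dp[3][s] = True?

i\s   0   1   2   3   4   5   6   7   8   9  10  11
  0   T   F   F   F   F   F   F   F   F   F   F   F
  1   T   T   F   F   F   F   F   F   F   F   F   F
  2   T   T   T   F   F   F   F   F   F   F   F   F
  3   T   T   T   F   F   F   F   F   F   T   T   T
  4   T   T   T   T   T   F   F   F   F   T   T   T

6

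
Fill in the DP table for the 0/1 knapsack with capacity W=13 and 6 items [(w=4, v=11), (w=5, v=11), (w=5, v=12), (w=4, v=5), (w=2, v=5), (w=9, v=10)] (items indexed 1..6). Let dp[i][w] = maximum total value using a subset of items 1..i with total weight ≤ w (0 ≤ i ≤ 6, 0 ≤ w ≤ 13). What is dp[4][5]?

12

i\w   0   1   2   3   4   5   6   7   8   9  10  11  12  13
  0   0   0   0   0   0   0   0   0   0   0   0   0   0   0
  1   0   0   0   0  11  11  11  11  11  11  11  11  11  11
  2   0   0   0   0  11  11  11  11  11  22  22  22  22  22
  3   0   0   0   0  11  12  12  12  12  23  23  23  23  23
  4   0   0   0   0  11  12  12  12  16  23  23  23  23  28
  5   0   0   5   5  11  12  16  17  17  23  23  28  28  28
  6   0   0   5   5  11  12  16  17  17  23  23  28  28  28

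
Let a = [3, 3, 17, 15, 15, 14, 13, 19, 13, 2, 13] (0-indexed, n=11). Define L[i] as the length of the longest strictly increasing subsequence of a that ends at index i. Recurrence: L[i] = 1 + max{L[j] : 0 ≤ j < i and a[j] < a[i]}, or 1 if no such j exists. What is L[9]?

1

   i    0    1    2    3    4    5    6    7    8    9   10
a[i]    3    3   17   15   15   14   13   19   13    2   13
L[i]    1    1    2    2    2    2    2    3    2    1    2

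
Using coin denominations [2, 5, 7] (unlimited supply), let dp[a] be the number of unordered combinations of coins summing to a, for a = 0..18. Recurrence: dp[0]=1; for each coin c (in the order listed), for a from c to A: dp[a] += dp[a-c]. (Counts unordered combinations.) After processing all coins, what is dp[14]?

4

after  coin     0     1     2     3     4     5     6     7     8     9    10    11    12    13    14    15    16    17    18
          2     1     0     1     0     1     0     1     0     1     0     1     0     1     0     1     0     1     0     1
          5     1     0     1     0     1     1     1     1     1     1     2     1     2     1     2     2     2     2     2
          7     1     0     1     0     1     1     1     2     1     2     2     2     3     2     4     3     4     4     4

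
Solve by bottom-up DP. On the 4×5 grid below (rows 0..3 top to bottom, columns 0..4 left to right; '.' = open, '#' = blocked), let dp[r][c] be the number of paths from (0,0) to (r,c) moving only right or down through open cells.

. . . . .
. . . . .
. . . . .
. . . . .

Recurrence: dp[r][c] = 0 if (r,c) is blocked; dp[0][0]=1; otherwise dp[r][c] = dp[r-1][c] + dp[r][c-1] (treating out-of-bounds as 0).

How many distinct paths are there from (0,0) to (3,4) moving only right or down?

r\c   0   1   2   3   4
  0   1   1   1   1   1
  1   1   2   3   4   5
  2   1   3   6  10  15
  3   1   4  10  20  35

35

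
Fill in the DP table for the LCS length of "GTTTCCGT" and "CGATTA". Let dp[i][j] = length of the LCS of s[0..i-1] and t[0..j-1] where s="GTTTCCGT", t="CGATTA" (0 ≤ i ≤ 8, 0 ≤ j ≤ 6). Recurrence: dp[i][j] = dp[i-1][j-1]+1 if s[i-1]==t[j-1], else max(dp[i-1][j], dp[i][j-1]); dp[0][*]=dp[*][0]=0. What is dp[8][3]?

   ''  C  G  A  T  T  A
''  0  0  0  0  0  0  0
 G  0  0  1  1  1  1  1
 T  0  0  1  1  2  2  2
 T  0  0  1  1  2  3  3
 T  0  0  1  1  2  3  3
 C  0  1  1  1  2  3  3
 C  0  1  1  1  2  3  3
 G  0  1  2  2  2  3  3
 T  0  1  2  2  3  3  3

2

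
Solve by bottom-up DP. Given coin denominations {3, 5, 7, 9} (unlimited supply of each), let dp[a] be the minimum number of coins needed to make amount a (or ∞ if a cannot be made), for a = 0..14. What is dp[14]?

 a  0  1  2  3  4  5  6  7  8  9 10 11 12 13 14
dp  0  -  -  1  -  1  2  1  2  1  2  3  2  3  2
(- denotes ∞ / unreachable)

2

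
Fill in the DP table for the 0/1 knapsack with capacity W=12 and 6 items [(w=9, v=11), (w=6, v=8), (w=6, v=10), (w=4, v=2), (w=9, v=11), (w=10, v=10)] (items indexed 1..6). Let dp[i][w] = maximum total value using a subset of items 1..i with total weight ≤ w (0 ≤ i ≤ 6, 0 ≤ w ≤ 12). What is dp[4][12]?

i\w   0   1   2   3   4   5   6   7   8   9  10  11  12
  0   0   0   0   0   0   0   0   0   0   0   0   0   0
  1   0   0   0   0   0   0   0   0   0  11  11  11  11
  2   0   0   0   0   0   0   8   8   8  11  11  11  11
  3   0   0   0   0   0   0  10  10  10  11  11  11  18
  4   0   0   0   0   2   2  10  10  10  11  12  12  18
  5   0   0   0   0   2   2  10  10  10  11  12  12  18
  6   0   0   0   0   2   2  10  10  10  11  12  12  18

18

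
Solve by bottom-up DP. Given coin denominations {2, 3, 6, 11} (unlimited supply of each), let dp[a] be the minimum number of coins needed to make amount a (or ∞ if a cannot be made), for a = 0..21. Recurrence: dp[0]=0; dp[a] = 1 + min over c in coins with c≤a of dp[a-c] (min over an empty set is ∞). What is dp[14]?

 a  0  1  2  3  4  5  6  7  8  9 10 11 12 13 14 15 16 17 18 19 20 21
dp  0  -  1  1  2  2  1  3  2  2  3  1  2  2  2  3  3  2  3  3  3  4
(- denotes ∞ / unreachable)

2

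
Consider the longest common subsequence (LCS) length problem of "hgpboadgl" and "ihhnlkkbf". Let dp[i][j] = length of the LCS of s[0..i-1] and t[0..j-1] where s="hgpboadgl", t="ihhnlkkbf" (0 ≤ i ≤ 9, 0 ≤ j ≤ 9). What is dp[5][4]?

   ''  i  h  h  n  l  k  k  b  f
''  0  0  0  0  0  0  0  0  0  0
 h  0  0  1  1  1  1  1  1  1  1
 g  0  0  1  1  1  1  1  1  1  1
 p  0  0  1  1  1  1  1  1  1  1
 b  0  0  1  1  1  1  1  1  2  2
 o  0  0  1  1  1  1  1  1  2  2
 a  0  0  1  1  1  1  1  1  2  2
 d  0  0  1  1  1  1  1  1  2  2
 g  0  0  1  1  1  1  1  1  2  2
 l  0  0  1  1  1  2  2  2  2  2

1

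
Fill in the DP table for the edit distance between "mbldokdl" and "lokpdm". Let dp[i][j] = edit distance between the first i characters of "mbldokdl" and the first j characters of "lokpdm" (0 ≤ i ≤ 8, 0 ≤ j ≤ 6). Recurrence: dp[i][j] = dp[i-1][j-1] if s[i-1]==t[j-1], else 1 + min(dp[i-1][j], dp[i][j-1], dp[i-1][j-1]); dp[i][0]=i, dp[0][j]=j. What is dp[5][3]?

4

   ''  l  o  k  p  d  m
''  0  1  2  3  4  5  6
 m  1  1  2  3  4  5  5
 b  2  2  2  3  4  5  6
 l  3  2  3  3  4  5  6
 d  4  3  3  4  4  4  5
 o  5  4  3  4  5  5  5
 k  6  5  4  3  4  5  6
 d  7  6  5  4  4  4  5
 l  8  7  6  5  5  5  5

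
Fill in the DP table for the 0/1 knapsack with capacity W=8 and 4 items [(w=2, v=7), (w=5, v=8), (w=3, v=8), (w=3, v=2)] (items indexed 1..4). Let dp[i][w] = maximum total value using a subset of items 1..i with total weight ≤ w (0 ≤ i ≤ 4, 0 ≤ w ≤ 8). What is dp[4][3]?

8

i\w   0   1   2   3   4   5   6   7   8
  0   0   0   0   0   0   0   0   0   0
  1   0   0   7   7   7   7   7   7   7
  2   0   0   7   7   7   8   8  15  15
  3   0   0   7   8   8  15  15  15  16
  4   0   0   7   8   8  15  15  15  17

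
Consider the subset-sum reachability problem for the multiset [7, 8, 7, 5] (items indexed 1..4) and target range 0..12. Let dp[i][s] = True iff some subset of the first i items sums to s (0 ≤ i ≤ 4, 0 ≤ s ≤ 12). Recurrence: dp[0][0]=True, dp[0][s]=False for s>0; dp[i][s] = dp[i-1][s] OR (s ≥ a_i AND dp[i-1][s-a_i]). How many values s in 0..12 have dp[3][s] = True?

i\s   0   1   2   3   4   5   6   7   8   9  10  11  12
  0   T   F   F   F   F   F   F   F   F   F   F   F   F
  1   T   F   F   F   F   F   F   T   F   F   F   F   F
  2   T   F   F   F   F   F   F   T   T   F   F   F   F
  3   T   F   F   F   F   F   F   T   T   F   F   F   F
  4   T   F   F   F   F   T   F   T   T   F   F   F   T

3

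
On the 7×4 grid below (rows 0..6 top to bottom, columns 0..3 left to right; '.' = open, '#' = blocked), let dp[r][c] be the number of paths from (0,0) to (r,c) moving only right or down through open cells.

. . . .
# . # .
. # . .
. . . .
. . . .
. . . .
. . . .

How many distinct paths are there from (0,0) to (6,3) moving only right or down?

1

r\c   0   1   2   3
  0   1   1   1   1
  1   0   1   0   1
  2   0   0   0   1
  3   0   0   0   1
  4   0   0   0   1
  5   0   0   0   1
  6   0   0   0   1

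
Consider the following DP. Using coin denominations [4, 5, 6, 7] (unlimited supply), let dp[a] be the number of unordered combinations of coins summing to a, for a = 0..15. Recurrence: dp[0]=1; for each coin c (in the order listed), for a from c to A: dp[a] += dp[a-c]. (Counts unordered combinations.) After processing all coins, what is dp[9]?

after  coin     0     1     2     3     4     5     6     7     8     9    10    11    12    13    14    15
          4     1     0     0     0     1     0     0     0     1     0     0     0     1     0     0     0
          5     1     0     0     0     1     1     0     0     1     1     1     0     1     1     1     1
          6     1     0     0     0     1     1     1     0     1     1     2     1     2     1     2     2
          7     1     0     0     0     1     1     1     1     1     1     2     2     3     2     3     3

1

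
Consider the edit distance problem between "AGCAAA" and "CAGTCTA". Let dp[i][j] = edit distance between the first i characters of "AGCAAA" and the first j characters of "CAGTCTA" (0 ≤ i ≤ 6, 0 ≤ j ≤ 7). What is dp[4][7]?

3

   ''  C  A  G  T  C  T  A
''  0  1  2  3  4  5  6  7
 A  1  1  1  2  3  4  5  6
 G  2  2  2  1  2  3  4  5
 C  3  2  3  2  2  2  3  4
 A  4  3  2  3  3  3  3  3
 A  5  4  3  3  4  4  4  3
 A  6  5  4  4  4  5  5  4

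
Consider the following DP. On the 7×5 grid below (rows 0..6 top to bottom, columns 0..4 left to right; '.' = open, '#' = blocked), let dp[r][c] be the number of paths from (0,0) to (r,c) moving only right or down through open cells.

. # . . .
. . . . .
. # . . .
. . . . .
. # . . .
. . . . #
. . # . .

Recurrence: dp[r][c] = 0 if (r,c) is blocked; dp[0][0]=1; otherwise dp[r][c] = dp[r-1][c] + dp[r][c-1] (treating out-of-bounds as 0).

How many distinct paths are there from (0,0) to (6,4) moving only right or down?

9

r\c   0   1   2   3   4
  0   1   0   0   0   0
  1   1   1   1   1   1
  2   1   0   1   2   3
  3   1   1   2   4   7
  4   1   0   2   6  13
  5   1   1   3   9   0
  6   1   2   0   9   9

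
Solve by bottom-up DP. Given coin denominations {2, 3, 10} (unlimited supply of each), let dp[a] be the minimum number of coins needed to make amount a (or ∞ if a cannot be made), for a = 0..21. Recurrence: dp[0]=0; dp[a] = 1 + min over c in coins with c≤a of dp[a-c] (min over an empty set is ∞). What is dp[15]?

 a  0  1  2  3  4  5  6  7  8  9 10 11 12 13 14 15 16 17 18 19 20 21
dp  0  -  1  1  2  2  2  3  3  3  1  4  2  2  3  3  3  4  4  4  2  5
(- denotes ∞ / unreachable)

3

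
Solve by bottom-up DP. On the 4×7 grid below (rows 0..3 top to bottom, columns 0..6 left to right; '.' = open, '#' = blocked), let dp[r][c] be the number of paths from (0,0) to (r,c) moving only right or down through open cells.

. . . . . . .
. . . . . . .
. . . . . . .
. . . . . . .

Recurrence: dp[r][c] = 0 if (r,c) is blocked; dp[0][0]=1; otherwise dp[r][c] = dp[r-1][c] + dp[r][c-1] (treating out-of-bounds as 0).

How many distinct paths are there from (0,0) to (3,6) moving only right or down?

84

r\c   0   1   2   3   4   5   6
  0   1   1   1   1   1   1   1
  1   1   2   3   4   5   6   7
  2   1   3   6  10  15  21  28
  3   1   4  10  20  35  56  84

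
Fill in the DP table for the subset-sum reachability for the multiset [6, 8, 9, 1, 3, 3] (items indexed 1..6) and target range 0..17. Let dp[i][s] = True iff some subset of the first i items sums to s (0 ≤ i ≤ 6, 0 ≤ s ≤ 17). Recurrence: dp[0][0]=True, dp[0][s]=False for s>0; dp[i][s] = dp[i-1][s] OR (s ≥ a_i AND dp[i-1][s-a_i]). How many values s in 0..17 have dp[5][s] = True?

i\s   0   1   2   3   4   5   6   7   8   9  10  11  12  13  14  15  16  17
  0   T   F   F   F   F   F   F   F   F   F   F   F   F   F   F   F   F   F
  1   T   F   F   F   F   F   T   F   F   F   F   F   F   F   F   F   F   F
  2   T   F   F   F   F   F   T   F   T   F   F   F   F   F   T   F   F   F
  3   T   F   F   F   F   F   T   F   T   T   F   F   F   F   T   T   F   T
  4   T   T   F   F   F   F   T   T   T   T   T   F   F   F   T   T   T   T
  5   T   T   F   T   T   F   T   T   T   T   T   T   T   T   T   T   T   T
  6   T   T   F   T   T   F   T   T   T   T   T   T   T   T   T   T   T   T

16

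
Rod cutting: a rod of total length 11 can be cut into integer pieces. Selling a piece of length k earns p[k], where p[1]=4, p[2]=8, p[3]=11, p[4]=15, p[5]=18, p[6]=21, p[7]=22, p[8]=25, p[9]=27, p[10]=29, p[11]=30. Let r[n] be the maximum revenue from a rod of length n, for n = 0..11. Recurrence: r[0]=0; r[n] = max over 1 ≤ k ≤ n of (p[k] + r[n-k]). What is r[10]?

   n    0    1    2    3    4    5    6    7    8    9   10   11
r[n]    0    4    8   12   16   20   24   28   32   36   40   44

40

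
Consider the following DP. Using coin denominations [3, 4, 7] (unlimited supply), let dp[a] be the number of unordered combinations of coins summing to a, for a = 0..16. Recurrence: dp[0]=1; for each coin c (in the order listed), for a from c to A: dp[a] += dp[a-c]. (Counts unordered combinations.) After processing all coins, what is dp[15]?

after  coin     0     1     2     3     4     5     6     7     8     9    10    11    12    13    14    15    16
          3     1     0     0     1     0     0     1     0     0     1     0     0     1     0     0     1     0
          4     1     0     0     1     1     0     1     1     1     1     1     1     2     1     1     2     2
          7     1     0     0     1     1     0     1     2     1     1     2     2     2     2     3     3     3

3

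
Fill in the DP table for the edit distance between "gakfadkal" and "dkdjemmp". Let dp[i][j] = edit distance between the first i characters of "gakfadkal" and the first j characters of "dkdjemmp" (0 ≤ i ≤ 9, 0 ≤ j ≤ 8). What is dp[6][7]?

   ''  d  k  d  j  e  m  m  p
''  0  1  2  3  4  5  6  7  8
 g  1  1  2  3  4  5  6  7  8
 a  2  2  2  3  4  5  6  7  8
 k  3  3  2  3  4  5  6  7  8
 f  4  4  3  3  4  5  6  7  8
 a  5  5  4  4  4  5  6  7  8
 d  6  5  5  4  5  5  6  7  8
 k  7  6  5  5  5  6  6  7  8
 a  8  7  6  6  6  6  7  7  8
 l  9  8  7  7  7  7  7  8  8

7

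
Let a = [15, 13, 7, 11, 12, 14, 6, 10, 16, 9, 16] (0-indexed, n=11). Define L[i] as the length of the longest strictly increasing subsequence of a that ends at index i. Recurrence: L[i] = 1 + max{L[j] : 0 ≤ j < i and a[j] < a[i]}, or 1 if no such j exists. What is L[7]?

2

   i    0    1    2    3    4    5    6    7    8    9   10
a[i]   15   13    7   11   12   14    6   10   16    9   16
L[i]    1    1    1    2    3    4    1    2    5    2    5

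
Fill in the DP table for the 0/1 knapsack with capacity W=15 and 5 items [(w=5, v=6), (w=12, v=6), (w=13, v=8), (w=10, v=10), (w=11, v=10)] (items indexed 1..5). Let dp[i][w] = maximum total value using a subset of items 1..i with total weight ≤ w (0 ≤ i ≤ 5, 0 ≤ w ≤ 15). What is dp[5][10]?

i\w   0   1   2   3   4   5   6   7   8   9  10  11  12  13  14  15
  0   0   0   0   0   0   0   0   0   0   0   0   0   0   0   0   0
  1   0   0   0   0   0   6   6   6   6   6   6   6   6   6   6   6
  2   0   0   0   0   0   6   6   6   6   6   6   6   6   6   6   6
  3   0   0   0   0   0   6   6   6   6   6   6   6   6   8   8   8
  4   0   0   0   0   0   6   6   6   6   6  10  10  10  10  10  16
  5   0   0   0   0   0   6   6   6   6   6  10  10  10  10  10  16

10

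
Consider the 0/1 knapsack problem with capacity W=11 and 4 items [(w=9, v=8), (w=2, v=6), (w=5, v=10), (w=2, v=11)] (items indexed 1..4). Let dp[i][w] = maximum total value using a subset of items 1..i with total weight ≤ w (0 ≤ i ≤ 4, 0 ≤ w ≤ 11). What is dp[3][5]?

i\w   0   1   2   3   4   5   6   7   8   9  10  11
  0   0   0   0   0   0   0   0   0   0   0   0   0
  1   0   0   0   0   0   0   0   0   0   8   8   8
  2   0   0   6   6   6   6   6   6   6   8   8  14
  3   0   0   6   6   6  10  10  16  16  16  16  16
  4   0   0  11  11  17  17  17  21  21  27  27  27

10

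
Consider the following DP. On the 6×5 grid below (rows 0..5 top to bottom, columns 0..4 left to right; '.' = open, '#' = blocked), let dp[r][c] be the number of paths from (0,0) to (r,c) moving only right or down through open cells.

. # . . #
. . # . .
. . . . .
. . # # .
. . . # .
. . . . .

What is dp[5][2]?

9

r\c   0   1   2   3   4
  0   1   0   0   0   0
  1   1   1   0   0   0
  2   1   2   2   2   2
  3   1   3   0   0   2
  4   1   4   4   0   2
  5   1   5   9   9  11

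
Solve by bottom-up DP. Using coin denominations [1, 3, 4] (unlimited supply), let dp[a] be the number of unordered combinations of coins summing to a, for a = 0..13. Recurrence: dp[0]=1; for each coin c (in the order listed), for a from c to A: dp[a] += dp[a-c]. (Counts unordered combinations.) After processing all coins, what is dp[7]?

after  coin     0     1     2     3     4     5     6     7     8     9    10    11    12    13
          1     1     1     1     1     1     1     1     1     1     1     1     1     1     1
          3     1     1     1     2     2     2     3     3     3     4     4     4     5     5
          4     1     1     1     2     3     3     4     5     6     7     8     9    11    12

5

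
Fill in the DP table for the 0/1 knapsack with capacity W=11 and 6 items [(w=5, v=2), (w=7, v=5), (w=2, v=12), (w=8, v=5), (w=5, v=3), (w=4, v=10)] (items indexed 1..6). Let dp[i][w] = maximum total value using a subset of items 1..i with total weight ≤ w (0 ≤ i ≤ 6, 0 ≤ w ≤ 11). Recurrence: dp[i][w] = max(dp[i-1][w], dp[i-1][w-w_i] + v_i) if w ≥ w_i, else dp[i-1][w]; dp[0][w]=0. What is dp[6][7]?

22

i\w   0   1   2   3   4   5   6   7   8   9  10  11
  0   0   0   0   0   0   0   0   0   0   0   0   0
  1   0   0   0   0   0   2   2   2   2   2   2   2
  2   0   0   0   0   0   2   2   5   5   5   5   5
  3   0   0  12  12  12  12  12  14  14  17  17  17
  4   0   0  12  12  12  12  12  14  14  17  17  17
  5   0   0  12  12  12  12  12  15  15  17  17  17
  6   0   0  12  12  12  12  22  22  22  22  22  25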